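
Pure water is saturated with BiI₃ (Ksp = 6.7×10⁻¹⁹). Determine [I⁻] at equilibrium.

3.8×10⁻⁵ M

BiI₃(s) ⇌ Bi³⁺(aq) + 3 I⁻(aq)
With molar solubility s: [Bi³⁺] = s, [I⁻] = 3s.
Ksp = [Bi³⁺][I⁻]^3 = s · (3s)^3 = 27s^4 = 6.7×10⁻¹⁹
s = 1.3×10⁻⁵ mol/L
[I⁻] = 3s = 3.8×10⁻⁵ mol/L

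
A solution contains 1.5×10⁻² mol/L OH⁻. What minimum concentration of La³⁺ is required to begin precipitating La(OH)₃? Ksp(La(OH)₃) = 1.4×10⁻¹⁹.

Precipitation of each salt begins when its ion product equals Ksp.
La(OH)₃(s) ⇌ La³⁺(aq) + 3 OH⁻(aq)
Ksp = [La³⁺][OH⁻]^3 = [La³⁺](1.5×10⁻²)^3
[La³⁺] = 1.4×10⁻¹⁹ / (1.5×10⁻²)^3 = 4.1×10⁻¹⁴
[La³⁺] = 4.1×10⁻¹⁴ mol/L

4.1×10⁻¹⁴ M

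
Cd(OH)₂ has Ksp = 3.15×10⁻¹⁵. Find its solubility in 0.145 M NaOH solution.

1.50×10⁻¹³ M

Cd(OH)₂(s) ⇌ Cd²⁺(aq) + 2 OH⁻(aq)
Let s be the solubility of Cd(OH)₂ here. The common ion gives [OH⁻] ≈ 0.145 M, and [Cd²⁺] = s.
Ksp = [Cd²⁺][OH⁻]^2 = s(0.145)^2
s = 3.15×10⁻¹⁵ / (0.145)^2 = 1.50×10⁻¹³
s = 1.50×10⁻¹³ M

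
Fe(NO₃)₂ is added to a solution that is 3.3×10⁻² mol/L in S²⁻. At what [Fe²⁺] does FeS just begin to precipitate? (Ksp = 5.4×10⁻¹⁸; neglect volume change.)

Precipitation of each salt begins when its ion product equals Ksp.
FeS(s) ⇌ Fe²⁺(aq) + S²⁻(aq)
Ksp = [Fe²⁺][S²⁻] = [Fe²⁺](3.3×10⁻²)
[Fe²⁺] = 5.4×10⁻¹⁸ / (3.3×10⁻²) = 1.6×10⁻¹⁶
[Fe²⁺] = 1.6×10⁻¹⁶ mol/L

1.6×10⁻¹⁶ M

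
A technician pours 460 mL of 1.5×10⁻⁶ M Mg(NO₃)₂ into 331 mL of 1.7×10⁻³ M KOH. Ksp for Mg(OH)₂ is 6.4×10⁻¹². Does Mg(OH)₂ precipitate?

After mixing, V = 460 mL + 331 mL = 791 mL.
[Mg²⁺] = (1.5×10⁻⁶)(460)/791 = 8.7×10⁻⁷ M
[OH⁻] = (1.7×10⁻³)(331)/791 = 7.1×10⁻⁴ M
Q = [Mg²⁺][OH⁻]^2 = 4.4×10⁻¹³
Q = 4.4×10⁻¹³ < Ksp = 6.4×10⁻¹², so the solution is unsaturated and no precipitate forms.

No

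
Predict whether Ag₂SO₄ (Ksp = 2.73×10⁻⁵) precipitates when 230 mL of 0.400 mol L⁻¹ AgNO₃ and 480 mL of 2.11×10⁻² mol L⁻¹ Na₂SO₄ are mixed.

Yes

After mixing, V = 230 mL + 480 mL = 710 mL.
[Ag⁺] = (0.400)(230)/710 = 0.130 mol L⁻¹
[SO₄²⁻] = (2.11×10⁻²)(480)/710 = 1.43×10⁻² mol L⁻¹
Q = [Ag⁺]^2[SO₄²⁻] = 2.40×10⁻⁴
Q = 2.40×10⁻⁴ > Ksp = 2.73×10⁻⁵, so the solution is supersaturated and Ag₂SO₄ precipitates.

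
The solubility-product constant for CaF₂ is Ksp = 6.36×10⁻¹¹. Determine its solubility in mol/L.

CaF₂(s) ⇌ Ca²⁺(aq) + 2 F⁻(aq)
If s mol/L of CaF₂ dissolves, [Ca²⁺] = s and [F⁻] = 2s.
Ksp = [Ca²⁺][F⁻]^2 = s · (2s)^2 = 4s^3
4s^3 = 6.36×10⁻¹¹  ⇒  s^3 = 1.59×10⁻¹¹
Taking the 3rd root, s = 2.51×10⁻⁴ mol/L.

2.51×10⁻⁴ M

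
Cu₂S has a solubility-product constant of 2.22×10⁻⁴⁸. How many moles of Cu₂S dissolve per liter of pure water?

Cu₂S(s) ⇌ 2 Cu⁺(aq) + S²⁻(aq)
Let s be the molar solubility. Then [Cu⁺] = 2s and [S²⁻] = s.
Ksp = [Cu⁺]^2[S²⁻] = (2s)^2 · s = 4s^3
4s^3 = 2.22×10⁻⁴⁸  ⇒  s^3 = 5.55×10⁻⁴⁹
s = 8.22×10⁻¹⁷ M

8.22×10⁻¹⁷ M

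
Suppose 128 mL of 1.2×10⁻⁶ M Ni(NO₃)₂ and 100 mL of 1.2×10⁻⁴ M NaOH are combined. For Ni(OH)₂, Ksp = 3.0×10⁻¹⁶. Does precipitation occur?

The combined volume is 228 mL.
[Ni²⁺] = (1.2×10⁻⁶)(128)/228 = 6.7×10⁻⁷ M
[OH⁻] = (1.2×10⁻⁴)(100)/228 = 5.3×10⁻⁵ M
Q = [Ni²⁺][OH⁻]^2 = 1.9×10⁻¹⁵
Q = 1.9×10⁻¹⁵ > Ksp = 3.0×10⁻¹⁶, so the solution is supersaturated and Ni(OH)₂ precipitates.

Yes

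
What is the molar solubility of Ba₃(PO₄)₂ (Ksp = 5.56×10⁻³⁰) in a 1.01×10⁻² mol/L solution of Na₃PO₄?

Ba₃(PO₄)₂(s) ⇌ 3 Ba²⁺(aq) + 2 PO₄³⁻(aq)
With PO₄³⁻ already at 1.01×10⁻² mol/L and s small, take [PO₄³⁻] ≈ 1.01×10⁻² mol/L and [Ba²⁺] = 3s.
Ksp = [Ba²⁺]^3[PO₄³⁻]^2 = (3s)^3(1.01×10⁻²)^2
(3s)^3 = 5.56×10⁻³⁰ / (1.01×10⁻²)^2 = 5.45×10⁻²⁶
s = 1.26×10⁻⁹ mol/L

1.26×10⁻⁹ M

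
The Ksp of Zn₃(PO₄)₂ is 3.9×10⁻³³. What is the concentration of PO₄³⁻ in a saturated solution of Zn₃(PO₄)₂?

2.6×10⁻⁷ M

Zn₃(PO₄)₂(s) ⇌ 3 Zn²⁺(aq) + 2 PO₄³⁻(aq)
Let s be the molar solubility. Then [Zn²⁺] = 3s and [PO₄³⁻] = 2s.
Ksp = [Zn²⁺]^3[PO₄³⁻]^2 = (3s)^3 · (2s)^2 = 108s^5 = 3.9×10⁻³³
s = 1.3×10⁻⁷ mol/L
[PO₄³⁻] = 2s = 2.6×10⁻⁷ mol/L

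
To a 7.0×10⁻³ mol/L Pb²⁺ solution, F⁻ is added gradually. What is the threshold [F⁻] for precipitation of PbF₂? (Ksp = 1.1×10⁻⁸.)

Precipitation of each salt begins when its ion product equals Ksp.
PbF₂(s) ⇌ Pb²⁺(aq) + 2 F⁻(aq)
Ksp = [Pb²⁺][F⁻]^2 = [F⁻]^2(7.0×10⁻³)
[F⁻]^2 = 1.1×10⁻⁸ / (7.0×10⁻³) = 1.6×10⁻⁶
[F⁻] = 1.3×10⁻³ mol/L

1.3×10⁻³ M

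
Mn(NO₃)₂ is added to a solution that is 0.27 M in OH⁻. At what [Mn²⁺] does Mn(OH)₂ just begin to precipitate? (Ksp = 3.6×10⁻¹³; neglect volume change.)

The threshold for precipitation is Q = Ksp.
Mn(OH)₂(s) ⇌ Mn²⁺(aq) + 2 OH⁻(aq)
Ksp = [Mn²⁺][OH⁻]^2 = [Mn²⁺](0.27)^2
[Mn²⁺] = 3.6×10⁻¹³ / (0.27)^2 = 4.9×10⁻¹²
[Mn²⁺] = 4.9×10⁻¹² M

4.9×10⁻¹² M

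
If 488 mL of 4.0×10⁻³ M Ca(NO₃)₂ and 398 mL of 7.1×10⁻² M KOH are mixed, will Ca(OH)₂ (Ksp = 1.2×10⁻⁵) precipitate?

After mixing, V = 488 mL + 398 mL = 886 mL.
[Ca²⁺] = (4.0×10⁻³)(488)/886 = 2.2×10⁻³ M
[OH⁻] = (7.1×10⁻²)(398)/886 = 3.2×10⁻² M
Q = [Ca²⁺][OH⁻]^2 = 2.2×10⁻⁶
Q = 2.2×10⁻⁶ < Ksp = 1.2×10⁻⁵, so the solution is unsaturated and no precipitate forms.

No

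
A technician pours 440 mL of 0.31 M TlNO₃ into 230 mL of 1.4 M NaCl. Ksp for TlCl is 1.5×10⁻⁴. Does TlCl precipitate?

Yes

After mixing, V = 440 mL + 230 mL = 670 mL.
[Tl⁺] = (0.31)(440)/670 = 0.20 M
[Cl⁻] = (1.4)(230)/670 = 0.48 M
Q = [Tl⁺][Cl⁻] = 9.8×10⁻²
Since Q (9.8×10⁻²) exceeds Ksp (1.5×10⁻⁴), TlCl will precipitate.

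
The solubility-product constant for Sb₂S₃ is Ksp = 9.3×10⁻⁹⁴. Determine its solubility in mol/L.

Sb₂S₃(s) ⇌ 2 Sb³⁺(aq) + 3 S²⁻(aq)
With molar solubility s: [Sb³⁺] = 2s, [S²⁻] = 3s.
Ksp = [Sb³⁺]^2[S²⁻]^3 = (2s)^2 · (3s)^3 = 108s^5
108s^5 = 9.3×10⁻⁹⁴  ⇒  s^5 = 8.6×10⁻⁹⁶
Taking the 5th root, s = 9.7×10⁻²⁰ M.

9.7×10⁻²⁰ M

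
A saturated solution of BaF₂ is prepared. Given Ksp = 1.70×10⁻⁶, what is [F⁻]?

1.50×10⁻² M

BaF₂(s) ⇌ Ba²⁺(aq) + 2 F⁻(aq)
For each mole of BaF₂ that dissolves per liter, [Ba²⁺] = s and [F⁻] = 2s; let s denote this solubility.
Ksp = [Ba²⁺][F⁻]^2 = s · (2s)^2 = 4s^3 = 1.70×10⁻⁶
s = 7.52×10⁻³ mol L⁻¹
[F⁻] = 2s = 1.50×10⁻² mol L⁻¹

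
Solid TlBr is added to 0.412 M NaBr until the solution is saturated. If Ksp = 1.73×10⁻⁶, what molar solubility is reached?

4.20×10⁻⁶ M

TlBr(s) ⇌ Tl⁺(aq) + Br⁻(aq)
Let s be the solubility of TlBr here. The common ion gives [Br⁻] ≈ 0.412 M, and [Tl⁺] = s.
Ksp = [Tl⁺][Br⁻] = s(0.412)
s = 1.73×10⁻⁶ / (0.412) = 4.20×10⁻⁶
s = 4.20×10⁻⁶ M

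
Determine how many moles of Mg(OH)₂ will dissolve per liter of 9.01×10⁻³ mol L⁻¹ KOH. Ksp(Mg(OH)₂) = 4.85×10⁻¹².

5.97×10⁻⁸ M

Mg(OH)₂(s) ⇌ Mg²⁺(aq) + 2 OH⁻(aq)
With OH⁻ already at 9.01×10⁻³ mol L⁻¹ and s small, take [OH⁻] ≈ 9.01×10⁻³ mol L⁻¹ and [Mg²⁺] = s.
Ksp = [Mg²⁺][OH⁻]^2 = s(9.01×10⁻³)^2
s = 4.85×10⁻¹² / (9.01×10⁻³)^2 = 5.97×10⁻⁸
s = 5.97×10⁻⁸ mol L⁻¹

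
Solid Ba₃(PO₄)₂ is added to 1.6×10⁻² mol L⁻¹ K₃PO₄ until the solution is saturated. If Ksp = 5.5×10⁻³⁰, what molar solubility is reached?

Ba₃(PO₄)₂(s) ⇌ 3 Ba²⁺(aq) + 2 PO₄³⁻(aq)
With PO₄³⁻ already at 1.6×10⁻² mol L⁻¹ and s small, take [PO₄³⁻] ≈ 1.6×10⁻² mol L⁻¹ and [Ba²⁺] = 3s.
Ksp = [Ba²⁺]^3[PO₄³⁻]^2 = (3s)^3(1.6×10⁻²)^2
(3s)^3 = 5.5×10⁻³⁰ / (1.6×10⁻²)^2 = 2.1×10⁻²⁶
s = 9.3×10⁻¹⁰ mol L⁻¹

9.3×10⁻¹⁰ M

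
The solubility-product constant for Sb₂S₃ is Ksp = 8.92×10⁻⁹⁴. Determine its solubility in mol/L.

9.62×10⁻²⁰ M

Sb₂S₃(s) ⇌ 2 Sb³⁺(aq) + 3 S²⁻(aq)
If s mol/L of Sb₂S₃ dissolves, [Sb³⁺] = 2s and [S²⁻] = 3s.
Ksp = [Sb³⁺]^2[S²⁻]^3 = (2s)^2 · (3s)^3 = 108s^5
108s^5 = 8.92×10⁻⁹⁴  ⇒  s^5 = 8.26×10⁻⁹⁶
s = (8.26×10⁻⁹⁶)^(1/5) = 9.62×10⁻²⁰ M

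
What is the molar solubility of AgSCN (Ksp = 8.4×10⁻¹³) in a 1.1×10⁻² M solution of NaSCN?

AgSCN(s) ⇌ Ag⁺(aq) + SCN⁻(aq)
The solution already contains SCN⁻ at 1.1×10⁻² M. Let s be the molar solubility of AgSCN.
[SCN⁻] ≈ 1.1×10⁻² M (common ion dominates); [Ag⁺] = s.
Ksp = [Ag⁺][SCN⁻] = s(1.1×10⁻²)
s = 8.4×10⁻¹³ / (1.1×10⁻²) = 7.6×10⁻¹¹
s = 7.6×10⁻¹¹ M

7.6×10⁻¹¹ M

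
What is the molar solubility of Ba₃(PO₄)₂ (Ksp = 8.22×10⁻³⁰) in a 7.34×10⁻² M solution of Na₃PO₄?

Ba₃(PO₄)₂(s) ⇌ 3 Ba²⁺(aq) + 2 PO₄³⁻(aq)
PO₄³⁻ is already present at 7.34×10⁻² M. If s mol/L of Ba₃(PO₄)₂ dissolves, [Ba²⁺] = 3s while [PO₄³⁻] ≈ 7.34×10⁻² M.
Ksp = [Ba²⁺]^3[PO₄³⁻]^2 = (3s)^3(7.34×10⁻²)^2
(3s)^3 = 8.22×10⁻³⁰ / (7.34×10⁻²)^2 = 1.53×10⁻²⁷
s = 3.84×10⁻¹⁰ M

3.84×10⁻¹⁰ M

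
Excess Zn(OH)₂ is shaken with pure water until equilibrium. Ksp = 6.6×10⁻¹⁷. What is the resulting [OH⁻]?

5.1×10⁻⁶ M

Zn(OH)₂(s) ⇌ Zn²⁺(aq) + 2 OH⁻(aq)
Call the molar solubility s, so that [Zn²⁺] = s and [OH⁻] = 2s.
Ksp = [Zn²⁺][OH⁻]^2 = s · (2s)^2 = 4s^3 = 6.6×10⁻¹⁷
s = 2.5×10⁻⁶ mol L⁻¹
[OH⁻] = 2s = 5.1×10⁻⁶ mol L⁻¹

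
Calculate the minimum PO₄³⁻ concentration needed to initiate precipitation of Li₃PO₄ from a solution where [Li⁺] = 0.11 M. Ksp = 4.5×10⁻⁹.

3.4×10⁻⁶ M

The threshold for precipitation is Q = Ksp.
Li₃PO₄(s) ⇌ 3 Li⁺(aq) + PO₄³⁻(aq)
Ksp = [Li⁺]^3[PO₄³⁻] = [PO₄³⁻](0.11)^3
[PO₄³⁻] = 4.5×10⁻⁹ / (0.11)^3 = 3.4×10⁻⁶
[PO₄³⁻] = 3.4×10⁻⁶ M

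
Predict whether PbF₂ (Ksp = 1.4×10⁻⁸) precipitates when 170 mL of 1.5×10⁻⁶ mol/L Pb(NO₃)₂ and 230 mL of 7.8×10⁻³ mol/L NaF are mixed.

The combined volume is 400 mL.
[Pb²⁺] = (1.5×10⁻⁶)(170)/400 = 6.4×10⁻⁷ mol/L
[F⁻] = (7.8×10⁻³)(230)/400 = 4.5×10⁻³ mol/L
Q = [Pb²⁺][F⁻]^2 = 1.3×10⁻¹¹
Since Q (1.3×10⁻¹¹) is less than Ksp (1.4×10⁻⁸), no PbF₂ precipitates.

No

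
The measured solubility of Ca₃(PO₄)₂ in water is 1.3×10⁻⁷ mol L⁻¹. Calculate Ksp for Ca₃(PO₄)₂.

Ca₃(PO₄)₂(s) ⇌ 3 Ca²⁺(aq) + 2 PO₄³⁻(aq)
For each mole of Ca₃(PO₄)₂ that dissolves per liter, [Ca²⁺] = 3s and [PO₄³⁻] = 2s; let s denote this solubility.
Ksp = [Ca²⁺]^3[PO₄³⁻]^2 = (3s)^3 · (2s)^2 = 108s^5
Ksp = 108 × (1.3×10⁻⁷)^5 = 4.0×10⁻³³

Ksp = 4.0×10⁻³³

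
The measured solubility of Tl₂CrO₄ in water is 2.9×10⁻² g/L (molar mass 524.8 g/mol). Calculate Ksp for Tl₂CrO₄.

Convert to molarity: s = 2.9×10⁻² / 524.8 = 5.526×10⁻⁵ mol/L
Tl₂CrO₄(s) ⇌ 2 Tl⁺(aq) + CrO₄²⁻(aq)
For each mole of Tl₂CrO₄ that dissolves per liter, [Tl⁺] = 2s and [CrO₄²⁻] = s; let s denote this solubility.
Ksp = [Tl⁺]^2[CrO₄²⁻] = (2s)^2 · s = 4s^3
Ksp = 4 × (5.526×10⁻⁵)^3 = 6.7×10⁻¹³

Ksp = 6.7×10⁻¹³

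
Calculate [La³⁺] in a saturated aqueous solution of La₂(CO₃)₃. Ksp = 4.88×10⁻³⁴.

1.71×10⁻⁷ M

La₂(CO₃)₃(s) ⇌ 2 La³⁺(aq) + 3 CO₃²⁻(aq)
For each mole of La₂(CO₃)₃ that dissolves per liter, [La³⁺] = 2s and [CO₃²⁻] = 3s; let s denote this solubility.
Ksp = [La³⁺]^2[CO₃²⁻]^3 = (2s)^2 · (3s)^3 = 108s^5 = 4.88×10⁻³⁴
s = 8.53×10⁻⁸ M
[La³⁺] = 2s = 1.71×10⁻⁷ M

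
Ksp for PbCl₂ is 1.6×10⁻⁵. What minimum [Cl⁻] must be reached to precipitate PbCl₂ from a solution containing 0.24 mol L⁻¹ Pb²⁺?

A salt starts to precipitate once the ion product Q reaches its Ksp.
PbCl₂(s) ⇌ Pb²⁺(aq) + 2 Cl⁻(aq)
Ksp = [Pb²⁺][Cl⁻]^2 = [Cl⁻]^2(0.24)
[Cl⁻]^2 = 1.6×10⁻⁵ / (0.24) = 6.7×10⁻⁵
[Cl⁻] = 8.2×10⁻³ mol L⁻¹

8.2×10⁻³ M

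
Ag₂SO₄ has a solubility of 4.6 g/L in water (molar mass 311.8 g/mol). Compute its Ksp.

Molar solubility s = (4.6 g/L) / (311.8 g/mol) = 1.475×10⁻² mol/L
Ag₂SO₄(s) ⇌ 2 Ag⁺(aq) + SO₄²⁻(aq)
With molar solubility s: [Ag⁺] = 2s, [SO₄²⁻] = s.
Ksp = [Ag⁺]^2[SO₄²⁻] = (2s)^2 · s = 4s^3
Ksp = 4 × (1.475×10⁻²)^3 = 1.3×10⁻⁵

Ksp = 1.3×10⁻⁵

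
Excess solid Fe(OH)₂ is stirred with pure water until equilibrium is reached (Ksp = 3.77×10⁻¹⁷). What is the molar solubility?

2.11×10⁻⁶ M

Fe(OH)₂(s) ⇌ Fe²⁺(aq) + 2 OH⁻(aq)
If s mol/L of Fe(OH)₂ dissolves, [Fe²⁺] = s and [OH⁻] = 2s.
Ksp = [Fe²⁺][OH⁻]^2 = s · (2s)^2 = 4s^3
4s^3 = 3.77×10⁻¹⁷  ⇒  s^3 = 9.43×10⁻¹⁸
s = 2.11×10⁻⁶ mol/L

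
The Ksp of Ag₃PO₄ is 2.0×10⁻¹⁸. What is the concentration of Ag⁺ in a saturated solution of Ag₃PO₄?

4.9×10⁻⁵ M

Ag₃PO₄(s) ⇌ 3 Ag⁺(aq) + PO₄³⁻(aq)
For each mole of Ag₃PO₄ that dissolves per liter, [Ag⁺] = 3s and [PO₄³⁻] = s; let s denote this solubility.
Ksp = [Ag⁺]^3[PO₄³⁻] = (3s)^3 · s = 27s^4 = 2.0×10⁻¹⁸
s = 1.6×10⁻⁵ mol L⁻¹
[Ag⁺] = 3s = 4.9×10⁻⁵ mol L⁻¹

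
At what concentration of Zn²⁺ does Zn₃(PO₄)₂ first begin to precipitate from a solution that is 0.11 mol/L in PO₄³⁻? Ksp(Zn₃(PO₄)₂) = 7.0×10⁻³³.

Precipitation begins when Q = Ksp.
Zn₃(PO₄)₂(s) ⇌ 3 Zn²⁺(aq) + 2 PO₄³⁻(aq)
Ksp = [Zn²⁺]^3[PO₄³⁻]^2 = [Zn²⁺]^3(0.11)^2
[Zn²⁺]^3 = 7.0×10⁻³³ / (0.11)^2 = 5.8×10⁻³¹
[Zn²⁺] = 8.3×10⁻¹¹ mol/L

8.3×10⁻¹¹ M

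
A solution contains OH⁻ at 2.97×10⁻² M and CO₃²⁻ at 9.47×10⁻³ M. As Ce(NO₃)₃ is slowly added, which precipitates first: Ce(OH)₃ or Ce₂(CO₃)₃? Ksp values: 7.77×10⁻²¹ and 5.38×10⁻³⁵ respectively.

Ce(OH)₃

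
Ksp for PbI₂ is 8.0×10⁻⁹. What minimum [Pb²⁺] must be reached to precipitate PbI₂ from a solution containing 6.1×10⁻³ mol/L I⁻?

2.1×10⁻⁴ M

Precipitation of each salt begins when its ion product equals Ksp.
PbI₂(s) ⇌ Pb²⁺(aq) + 2 I⁻(aq)
Ksp = [Pb²⁺][I⁻]^2 = [Pb²⁺](6.1×10⁻³)^2
[Pb²⁺] = 8.0×10⁻⁹ / (6.1×10⁻³)^2 = 2.1×10⁻⁴
[Pb²⁺] = 2.1×10⁻⁴ mol/L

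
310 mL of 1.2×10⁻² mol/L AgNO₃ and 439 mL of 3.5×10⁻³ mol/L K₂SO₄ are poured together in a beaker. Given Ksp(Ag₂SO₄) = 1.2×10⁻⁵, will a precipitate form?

No

Total volume after mixing = 310 + 439 = 749 mL.
[Ag⁺] = (1.2×10⁻²)(310)/749 = 5.0×10⁻³ mol/L
[SO₄²⁻] = (3.5×10⁻³)(439)/749 = 2.1×10⁻³ mol/L
Q = [Ag⁺]^2[SO₄²⁻] = 5.1×10⁻⁸
Q < Ksp (5.1×10⁻⁸ vs 1.2×10⁻⁵); the solution remains unsaturated and no precipitate forms.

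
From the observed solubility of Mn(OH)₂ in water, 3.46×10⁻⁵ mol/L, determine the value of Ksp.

Ksp = 1.66×10⁻¹³

Mn(OH)₂(s) ⇌ Mn²⁺(aq) + 2 OH⁻(aq)
For each mole of Mn(OH)₂ that dissolves per liter, [Mn²⁺] = s and [OH⁻] = 2s; let s denote this solubility.
Ksp = [Mn²⁺][OH⁻]^2 = s · (2s)^2 = 4s^3
Ksp = 4 × (3.46×10⁻⁵)^3 = 1.66×10⁻¹³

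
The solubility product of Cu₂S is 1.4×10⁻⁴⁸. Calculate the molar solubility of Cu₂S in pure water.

7.0×10⁻¹⁷ M

Cu₂S(s) ⇌ 2 Cu⁺(aq) + S²⁻(aq)
For each mole of Cu₂S that dissolves per liter, [Cu⁺] = 2s and [S²⁻] = s; let s denote this solubility.
Ksp = [Cu⁺]^2[S²⁻] = (2s)^2 · s = 4s^3
4s^3 = 1.4×10⁻⁴⁸  ⇒  s^3 = 3.5×10⁻⁴⁹
s = 7.0×10⁻¹⁷ mol/L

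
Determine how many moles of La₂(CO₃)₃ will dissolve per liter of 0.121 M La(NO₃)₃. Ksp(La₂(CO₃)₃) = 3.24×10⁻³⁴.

9.36×10⁻¹² M

La₂(CO₃)₃(s) ⇌ 2 La³⁺(aq) + 3 CO₃²⁻(aq)
The solution already contains La³⁺ at 0.121 M. Let s be the molar solubility of La₂(CO₃)₃.
[La³⁺] ≈ 0.121 M (common ion dominates); [CO₃²⁻] = 3s.
Ksp = [La³⁺]^2[CO₃²⁻]^3 = (0.121)^2(3s)^3
(3s)^3 = 3.24×10⁻³⁴ / (0.121)^2 = 2.21×10⁻³²
s = 9.36×10⁻¹² M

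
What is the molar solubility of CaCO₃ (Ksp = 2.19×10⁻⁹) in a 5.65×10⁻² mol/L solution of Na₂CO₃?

3.88×10⁻⁸ M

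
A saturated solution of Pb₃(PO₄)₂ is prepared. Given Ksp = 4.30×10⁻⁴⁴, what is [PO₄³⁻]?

Pb₃(PO₄)₂(s) ⇌ 3 Pb²⁺(aq) + 2 PO₄³⁻(aq)
If s mol/L of Pb₃(PO₄)₂ dissolves, [Pb²⁺] = 3s and [PO₄³⁻] = 2s.
Ksp = [Pb²⁺]^3[PO₄³⁻]^2 = (3s)^3 · (2s)^2 = 108s^5 = 4.30×10⁻⁴⁴
s = 8.32×10⁻¹⁰ mol/L
[PO₄³⁻] = 2s = 1.66×10⁻⁹ mol/L

1.66×10⁻⁹ M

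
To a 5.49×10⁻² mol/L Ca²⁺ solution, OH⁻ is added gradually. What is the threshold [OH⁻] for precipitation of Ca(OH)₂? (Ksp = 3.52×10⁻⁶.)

8.01×10⁻³ M

Precipitation of each salt begins when its ion product equals Ksp.
Ca(OH)₂(s) ⇌ Ca²⁺(aq) + 2 OH⁻(aq)
Ksp = [Ca²⁺][OH⁻]^2 = [OH⁻]^2(5.49×10⁻²)
[OH⁻]^2 = 3.52×10⁻⁶ / (5.49×10⁻²) = 6.41×10⁻⁵
[OH⁻] = 8.01×10⁻³ mol/L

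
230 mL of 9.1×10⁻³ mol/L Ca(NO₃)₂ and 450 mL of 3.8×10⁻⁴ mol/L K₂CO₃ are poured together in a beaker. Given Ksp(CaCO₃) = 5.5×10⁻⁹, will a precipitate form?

Yes

The combined volume is 680 mL.
[Ca²⁺] = (9.1×10⁻³)(230)/680 = 3.1×10⁻³ mol/L
[CO₃²⁻] = (3.8×10⁻⁴)(450)/680 = 2.5×10⁻⁴ mol/L
Q = [Ca²⁺][CO₃²⁻] = 7.7×10⁻⁷
Q = 7.7×10⁻⁷ > Ksp = 5.5×10⁻⁹, so the solution is supersaturated and CaCO₃ precipitates.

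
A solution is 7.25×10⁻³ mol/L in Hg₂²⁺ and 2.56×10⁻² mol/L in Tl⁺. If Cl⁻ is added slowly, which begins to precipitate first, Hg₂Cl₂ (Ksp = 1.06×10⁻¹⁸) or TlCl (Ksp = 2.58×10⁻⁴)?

Precipitation begins when Q = Ksp.
For Hg₂Cl₂: [Cl⁻] = (Ksp/[Hg₂²⁺])^(1/2) = 1.21×10⁻⁸ mol/L
For TlCl: [Cl⁻] = (Ksp/[Tl⁺]) = 1.01×10⁻² mol/L
Hg₂Cl₂ requires the lower [Cl⁻], so it precipitates first.

Hg₂Cl₂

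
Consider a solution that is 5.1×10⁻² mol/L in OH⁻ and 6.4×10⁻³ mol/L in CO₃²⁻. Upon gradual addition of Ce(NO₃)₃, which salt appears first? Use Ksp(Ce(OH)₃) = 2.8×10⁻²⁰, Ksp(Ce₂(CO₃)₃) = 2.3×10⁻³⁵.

Each salt precipitates once Q = Ksp for that salt.
For Ce(OH)₃: [Ce³⁺] = (Ksp/[OH⁻]^3) = 2.1×10⁻¹⁶ mol/L
For Ce₂(CO₃)₃: [Ce³⁺] = (Ksp/[CO₃²⁻]^3)^(1/2) = 9.4×10⁻¹⁵ mol/L
Ce(OH)₃ requires the lower [Ce³⁺], so it precipitates first.

Ce(OH)₃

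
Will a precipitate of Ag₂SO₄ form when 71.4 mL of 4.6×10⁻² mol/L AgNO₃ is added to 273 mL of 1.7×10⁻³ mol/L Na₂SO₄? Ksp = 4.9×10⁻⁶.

Total volume after mixing = 71.4 + 273 = 344.4 mL.
[Ag⁺] = (4.6×10⁻²)(71.4)/344.4 = 9.5×10⁻³ mol/L
[SO₄²⁻] = (1.7×10⁻³)(273)/344.4 = 1.3×10⁻³ mol/L
Q = [Ag⁺]^2[SO₄²⁻] = 1.2×10⁻⁷
Since Q (1.2×10⁻⁷) is less than Ksp (4.9×10⁻⁶), no Ag₂SO₄ precipitates.

No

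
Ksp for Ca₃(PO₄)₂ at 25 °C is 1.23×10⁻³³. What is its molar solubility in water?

Ca₃(PO₄)₂(s) ⇌ 3 Ca²⁺(aq) + 2 PO₄³⁻(aq)
Call the molar solubility s, so that [Ca²⁺] = 3s and [PO₄³⁻] = 2s.
Ksp = [Ca²⁺]^3[PO₄³⁻]^2 = (3s)^3 · (2s)^2 = 108s^5
108s^5 = 1.23×10⁻³³  ⇒  s^5 = 1.14×10⁻³⁵
Taking the 5th root, s = 1.03×10⁻⁷ mol L⁻¹.

1.03×10⁻⁷ M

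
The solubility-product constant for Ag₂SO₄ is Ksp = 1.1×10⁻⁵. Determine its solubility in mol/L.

Ag₂SO₄(s) ⇌ 2 Ag⁺(aq) + SO₄²⁻(aq)
If s mol/L of Ag₂SO₄ dissolves, [Ag⁺] = 2s and [SO₄²⁻] = s.
Ksp = [Ag⁺]^2[SO₄²⁻] = (2s)^2 · s = 4s^3
4s^3 = 1.1×10⁻⁵  ⇒  s^3 = 2.8×10⁻⁶
s = (2.8×10⁻⁶)^(1/3) = 1.4×10⁻² mol L⁻¹

1.4×10⁻² M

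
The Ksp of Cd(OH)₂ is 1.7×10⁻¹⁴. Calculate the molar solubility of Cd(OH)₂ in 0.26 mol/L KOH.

Cd(OH)₂(s) ⇌ Cd²⁺(aq) + 2 OH⁻(aq)
The solution already contains OH⁻ at 0.26 mol/L. Let s be the molar solubility of Cd(OH)₂.
[OH⁻] ≈ 0.26 mol/L (common ion dominates); [Cd²⁺] = s.
Ksp = [Cd²⁺][OH⁻]^2 = s(0.26)^2
s = 1.7×10⁻¹⁴ / (0.26)^2 = 2.5×10⁻¹³
s = 2.5×10⁻¹³ mol/L

2.5×10⁻¹³ M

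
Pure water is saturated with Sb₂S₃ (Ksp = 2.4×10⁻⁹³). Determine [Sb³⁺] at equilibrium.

2.3×10⁻¹⁹ M

Sb₂S₃(s) ⇌ 2 Sb³⁺(aq) + 3 S²⁻(aq)
For each mole of Sb₂S₃ that dissolves per liter, [Sb³⁺] = 2s and [S²⁻] = 3s; let s denote this solubility.
Ksp = [Sb³⁺]^2[S²⁻]^3 = (2s)^2 · (3s)^3 = 108s^5 = 2.4×10⁻⁹³
s = 1.2×10⁻¹⁹ mol L⁻¹
[Sb³⁺] = 2s = 2.3×10⁻¹⁹ mol L⁻¹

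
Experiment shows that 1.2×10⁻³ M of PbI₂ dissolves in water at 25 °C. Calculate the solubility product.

Ksp = 6.9×10⁻⁹

PbI₂(s) ⇌ Pb²⁺(aq) + 2 I⁻(aq)
Call the molar solubility s, so that [Pb²⁺] = s and [I⁻] = 2s.
Ksp = [Pb²⁺][I⁻]^2 = s · (2s)^2 = 4s^3
Ksp = 4 × (1.2×10⁻³)^3 = 6.9×10⁻⁹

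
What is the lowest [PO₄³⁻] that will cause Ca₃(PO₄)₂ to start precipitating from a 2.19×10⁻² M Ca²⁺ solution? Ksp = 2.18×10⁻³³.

1.44×10⁻¹⁴ M

The threshold for precipitation is Q = Ksp.
Ca₃(PO₄)₂(s) ⇌ 3 Ca²⁺(aq) + 2 PO₄³⁻(aq)
Ksp = [Ca²⁺]^3[PO₄³⁻]^2 = [PO₄³⁻]^2(2.19×10⁻²)^3
[PO₄³⁻]^2 = 2.18×10⁻³³ / (2.19×10⁻²)^3 = 2.08×10⁻²⁸
[PO₄³⁻] = 1.44×10⁻¹⁴ M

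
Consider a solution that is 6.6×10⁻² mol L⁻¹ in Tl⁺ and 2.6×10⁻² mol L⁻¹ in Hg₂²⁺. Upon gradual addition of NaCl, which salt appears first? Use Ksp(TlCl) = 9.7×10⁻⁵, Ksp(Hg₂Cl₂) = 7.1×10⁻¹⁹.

Hg₂Cl₂

Precipitation begins when Q = Ksp.
For TlCl: [Cl⁻] = (Ksp/[Tl⁺]) = 1.5×10⁻³ mol L⁻¹
For Hg₂Cl₂: [Cl⁻] = (Ksp/[Hg₂²⁺])^(1/2) = 5.2×10⁻⁹ mol L⁻¹
Hg₂Cl₂ requires the lower [Cl⁻], so it precipitates first.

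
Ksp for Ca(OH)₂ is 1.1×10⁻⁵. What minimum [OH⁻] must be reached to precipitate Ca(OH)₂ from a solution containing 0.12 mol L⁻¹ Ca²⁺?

9.6×10⁻³ M

Precipitation begins when Q = Ksp.
Ca(OH)₂(s) ⇌ Ca²⁺(aq) + 2 OH⁻(aq)
Ksp = [Ca²⁺][OH⁻]^2 = [OH⁻]^2(0.12)
[OH⁻]^2 = 1.1×10⁻⁵ / (0.12) = 9.2×10⁻⁵
[OH⁻] = 9.6×10⁻³ mol L⁻¹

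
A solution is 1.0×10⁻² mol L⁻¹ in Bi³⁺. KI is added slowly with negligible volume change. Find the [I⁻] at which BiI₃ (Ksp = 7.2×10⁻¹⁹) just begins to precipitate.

4.2×10⁻⁶ M

Precipitation begins when Q = Ksp.
BiI₃(s) ⇌ Bi³⁺(aq) + 3 I⁻(aq)
Ksp = [Bi³⁺][I⁻]^3 = [I⁻]^3(1.0×10⁻²)
[I⁻]^3 = 7.2×10⁻¹⁹ / (1.0×10⁻²) = 7.2×10⁻¹⁷
[I⁻] = 4.2×10⁻⁶ mol L⁻¹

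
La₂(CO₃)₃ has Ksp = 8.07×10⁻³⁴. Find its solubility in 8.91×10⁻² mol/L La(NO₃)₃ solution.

1.56×10⁻¹¹ M

La₂(CO₃)₃(s) ⇌ 2 La³⁺(aq) + 3 CO₃²⁻(aq)
La³⁺ is already present at 8.91×10⁻² mol/L. If s mol/L of La₂(CO₃)₃ dissolves, [CO₃²⁻] = 3s while [La³⁺] ≈ 8.91×10⁻² mol/L.
Ksp = [La³⁺]^2[CO₃²⁻]^3 = (8.91×10⁻²)^2(3s)^3
(3s)^3 = 8.07×10⁻³⁴ / (8.91×10⁻²)^2 = 1.02×10⁻³¹
s = 1.56×10⁻¹¹ mol/L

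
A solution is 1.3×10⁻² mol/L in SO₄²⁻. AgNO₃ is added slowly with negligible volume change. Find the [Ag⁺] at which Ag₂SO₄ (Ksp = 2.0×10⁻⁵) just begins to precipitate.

Precipitation of each salt begins when its ion product equals Ksp.
Ag₂SO₄(s) ⇌ 2 Ag⁺(aq) + SO₄²⁻(aq)
Ksp = [Ag⁺]^2[SO₄²⁻] = [Ag⁺]^2(1.3×10⁻²)
[Ag⁺]^2 = 2.0×10⁻⁵ / (1.3×10⁻²) = 1.5×10⁻³
[Ag⁺] = 3.9×10⁻² mol/L

3.9×10⁻² M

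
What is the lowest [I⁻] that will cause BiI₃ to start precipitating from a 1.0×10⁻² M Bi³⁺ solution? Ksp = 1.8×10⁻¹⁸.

Precipitation of each salt begins when its ion product equals Ksp.
BiI₃(s) ⇌ Bi³⁺(aq) + 3 I⁻(aq)
Ksp = [Bi³⁺][I⁻]^3 = [I⁻]^3(1.0×10⁻²)
[I⁻]^3 = 1.8×10⁻¹⁸ / (1.0×10⁻²) = 1.8×10⁻¹⁶
[I⁻] = 5.6×10⁻⁶ M

5.6×10⁻⁶ M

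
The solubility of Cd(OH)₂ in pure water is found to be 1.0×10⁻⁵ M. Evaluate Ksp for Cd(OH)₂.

Ksp = 4.0×10⁻¹⁵

Cd(OH)₂(s) ⇌ Cd²⁺(aq) + 2 OH⁻(aq)
For each mole of Cd(OH)₂ that dissolves per liter, [Cd²⁺] = s and [OH⁻] = 2s; let s denote this solubility.
Ksp = [Cd²⁺][OH⁻]^2 = s · (2s)^2 = 4s^3
Ksp = 4 × (1.0×10⁻⁵)^3 = 4.0×10⁻¹⁵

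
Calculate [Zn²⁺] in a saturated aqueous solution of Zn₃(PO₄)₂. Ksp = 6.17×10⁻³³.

Zn₃(PO₄)₂(s) ⇌ 3 Zn²⁺(aq) + 2 PO₄³⁻(aq)
Call the molar solubility s, so that [Zn²⁺] = 3s and [PO₄³⁻] = 2s.
Ksp = [Zn²⁺]^3[PO₄³⁻]^2 = (3s)^3 · (2s)^2 = 108s^5 = 6.17×10⁻³³
s = 1.42×10⁻⁷ mol/L
[Zn²⁺] = 3s = 4.25×10⁻⁷ mol/L

4.25×10⁻⁷ M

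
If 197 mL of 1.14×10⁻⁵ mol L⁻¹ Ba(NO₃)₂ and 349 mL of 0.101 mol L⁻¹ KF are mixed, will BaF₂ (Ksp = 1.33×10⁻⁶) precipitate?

Total volume after mixing = 197 + 349 = 546 mL.
[Ba²⁺] = (1.14×10⁻⁵)(197)/546 = 4.11×10⁻⁶ mol L⁻¹
[F⁻] = (0.101)(349)/546 = 6.46×10⁻² mol L⁻¹
Q = [Ba²⁺][F⁻]^2 = 1.71×10⁻⁸
Q = 1.71×10⁻⁸ < Ksp = 1.33×10⁻⁶, so the solution is unsaturated and no precipitate forms.

No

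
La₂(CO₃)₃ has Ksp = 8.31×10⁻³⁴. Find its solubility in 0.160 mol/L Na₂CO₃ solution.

2.25×10⁻¹⁶ M

La₂(CO₃)₃(s) ⇌ 2 La³⁺(aq) + 3 CO₃²⁻(aq)
CO₃²⁻ is already present at 0.160 mol/L. If s mol/L of La₂(CO₃)₃ dissolves, [La³⁺] = 2s while [CO₃²⁻] ≈ 0.160 mol/L.
Ksp = [La³⁺]^2[CO₃²⁻]^3 = (2s)^2(0.160)^3
(2s)^2 = 8.31×10⁻³⁴ / (0.160)^3 = 2.03×10⁻³¹
s = 2.25×10⁻¹⁶ mol/L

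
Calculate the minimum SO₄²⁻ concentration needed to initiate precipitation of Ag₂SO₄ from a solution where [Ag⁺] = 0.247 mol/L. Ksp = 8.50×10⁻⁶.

1.39×10⁻⁴ M

Precipitation begins when Q = Ksp.
Ag₂SO₄(s) ⇌ 2 Ag⁺(aq) + SO₄²⁻(aq)
Ksp = [Ag⁺]^2[SO₄²⁻] = [SO₄²⁻](0.247)^2
[SO₄²⁻] = 8.50×10⁻⁶ / (0.247)^2 = 1.39×10⁻⁴
[SO₄²⁻] = 1.39×10⁻⁴ mol/L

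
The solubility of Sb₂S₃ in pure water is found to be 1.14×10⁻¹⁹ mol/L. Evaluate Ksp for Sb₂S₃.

Ksp = 2.08×10⁻⁹³

Sb₂S₃(s) ⇌ 2 Sb³⁺(aq) + 3 S²⁻(aq)
Let s be the molar solubility. Then [Sb³⁺] = 2s and [S²⁻] = 3s.
Ksp = [Sb³⁺]^2[S²⁻]^3 = (2s)^2 · (3s)^3 = 108s^5
Ksp = 108 × (1.14×10⁻¹⁹)^5 = 2.08×10⁻⁹³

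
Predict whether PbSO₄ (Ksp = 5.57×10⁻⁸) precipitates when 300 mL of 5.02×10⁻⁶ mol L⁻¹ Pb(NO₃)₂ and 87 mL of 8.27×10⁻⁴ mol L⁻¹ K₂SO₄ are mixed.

No

After mixing, V = 300 mL + 87 mL = 387 mL.
[Pb²⁺] = (5.02×10⁻⁶)(300)/387 = 3.89×10⁻⁶ mol L⁻¹
[SO₄²⁻] = (8.27×10⁻⁴)(87)/387 = 1.86×10⁻⁴ mol L⁻¹
Q = [Pb²⁺][SO₄²⁻] = 7.23×10⁻¹⁰
Q = 7.23×10⁻¹⁰ < Ksp = 5.57×10⁻⁸, so the solution is unsaturated and no precipitate forms.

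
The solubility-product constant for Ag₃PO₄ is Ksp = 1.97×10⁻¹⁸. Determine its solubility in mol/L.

1.64×10⁻⁵ M

Ag₃PO₄(s) ⇌ 3 Ag⁺(aq) + PO₄³⁻(aq)
For each mole of Ag₃PO₄ that dissolves per liter, [Ag⁺] = 3s and [PO₄³⁻] = s; let s denote this solubility.
Ksp = [Ag⁺]^3[PO₄³⁻] = (3s)^3 · s = 27s^4
27s^4 = 1.97×10⁻¹⁸  ⇒  s^4 = 7.30×10⁻²⁰
s = 1.64×10⁻⁵ mol/L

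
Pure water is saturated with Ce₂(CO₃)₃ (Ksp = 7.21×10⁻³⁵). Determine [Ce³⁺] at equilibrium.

Ce₂(CO₃)₃(s) ⇌ 2 Ce³⁺(aq) + 3 CO₃²⁻(aq)
Call the molar solubility s, so that [Ce³⁺] = 2s and [CO₃²⁻] = 3s.
Ksp = [Ce³⁺]^2[CO₃²⁻]^3 = (2s)^2 · (3s)^3 = 108s^5 = 7.21×10⁻³⁵
s = 5.82×10⁻⁸ M
[Ce³⁺] = 2s = 1.16×10⁻⁷ M

1.16×10⁻⁷ M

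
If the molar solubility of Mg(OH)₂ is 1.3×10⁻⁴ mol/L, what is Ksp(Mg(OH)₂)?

Mg(OH)₂(s) ⇌ Mg²⁺(aq) + 2 OH⁻(aq)
For each mole of Mg(OH)₂ that dissolves per liter, [Mg²⁺] = s and [OH⁻] = 2s; let s denote this solubility.
Ksp = [Mg²⁺][OH⁻]^2 = s · (2s)^2 = 4s^3
Ksp = 4 × (1.3×10⁻⁴)^3 = 8.8×10⁻¹²

Ksp = 8.8×10⁻¹²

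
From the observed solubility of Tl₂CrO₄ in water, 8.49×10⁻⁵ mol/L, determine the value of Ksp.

Ksp = 2.45×10⁻¹²

Tl₂CrO₄(s) ⇌ 2 Tl⁺(aq) + CrO₄²⁻(aq)
Call the molar solubility s, so that [Tl⁺] = 2s and [CrO₄²⁻] = s.
Ksp = [Tl⁺]^2[CrO₄²⁻] = (2s)^2 · s = 4s^3
Ksp = 4 × (8.49×10⁻⁵)^3 = 2.45×10⁻¹²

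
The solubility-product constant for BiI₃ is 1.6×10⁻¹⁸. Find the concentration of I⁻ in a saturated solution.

4.7×10⁻⁵ M

BiI₃(s) ⇌ Bi³⁺(aq) + 3 I⁻(aq)
With molar solubility s: [Bi³⁺] = s, [I⁻] = 3s.
Ksp = [Bi³⁺][I⁻]^3 = s · (3s)^3 = 27s^4 = 1.6×10⁻¹⁸
s = 1.6×10⁻⁵ M
[I⁻] = 3s = 4.7×10⁻⁵ M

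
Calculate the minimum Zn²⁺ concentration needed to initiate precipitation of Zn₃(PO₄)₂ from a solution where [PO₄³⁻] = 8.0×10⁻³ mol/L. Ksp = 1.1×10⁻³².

Precipitation begins when Q = Ksp.
Zn₃(PO₄)₂(s) ⇌ 3 Zn²⁺(aq) + 2 PO₄³⁻(aq)
Ksp = [Zn²⁺]^3[PO₄³⁻]^2 = [Zn²⁺]^3(8.0×10⁻³)^2
[Zn²⁺]^3 = 1.1×10⁻³² / (8.0×10⁻³)^2 = 1.7×10⁻²⁸
[Zn²⁺] = 5.6×10⁻¹⁰ mol/L

5.6×10⁻¹⁰ M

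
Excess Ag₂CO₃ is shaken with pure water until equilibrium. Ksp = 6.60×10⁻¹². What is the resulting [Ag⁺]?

Ag₂CO₃(s) ⇌ 2 Ag⁺(aq) + CO₃²⁻(aq)
If s mol/L of Ag₂CO₃ dissolves, [Ag⁺] = 2s and [CO₃²⁻] = s.
Ksp = [Ag⁺]^2[CO₃²⁻] = (2s)^2 · s = 4s^3 = 6.60×10⁻¹²
s = 1.18×10⁻⁴ M
[Ag⁺] = 2s = 2.36×10⁻⁴ M

2.36×10⁻⁴ M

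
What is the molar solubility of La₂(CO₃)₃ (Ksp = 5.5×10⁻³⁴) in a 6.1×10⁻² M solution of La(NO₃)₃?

La₂(CO₃)₃(s) ⇌ 2 La³⁺(aq) + 3 CO₃²⁻(aq)
Let s be the solubility of La₂(CO₃)₃ here. The common ion gives [La³⁺] ≈ 6.1×10⁻² M, and [CO₃²⁻] = 3s.
Ksp = [La³⁺]^2[CO₃²⁻]^3 = (6.1×10⁻²)^2(3s)^3
(3s)^3 = 5.5×10⁻³⁴ / (6.1×10⁻²)^2 = 1.5×10⁻³¹
s = 1.8×10⁻¹¹ M

1.8×10⁻¹¹ M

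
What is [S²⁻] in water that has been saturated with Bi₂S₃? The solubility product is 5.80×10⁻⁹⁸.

Bi₂S₃(s) ⇌ 2 Bi³⁺(aq) + 3 S²⁻(aq)
If s mol/L of Bi₂S₃ dissolves, [Bi³⁺] = 2s and [S²⁻] = 3s.
Ksp = [Bi³⁺]^2[S²⁻]^3 = (2s)^2 · (3s)^3 = 108s^5 = 5.80×10⁻⁹⁸
s = 1.40×10⁻²⁰ mol/L
[S²⁻] = 3s = 4.20×10⁻²⁰ mol/L

4.20×10⁻²⁰ M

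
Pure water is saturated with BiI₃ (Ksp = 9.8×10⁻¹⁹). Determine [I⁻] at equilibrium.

BiI₃(s) ⇌ Bi³⁺(aq) + 3 I⁻(aq)
For each mole of BiI₃ that dissolves per liter, [Bi³⁺] = s and [I⁻] = 3s; let s denote this solubility.
Ksp = [Bi³⁺][I⁻]^3 = s · (3s)^3 = 27s^4 = 9.8×10⁻¹⁹
s = 1.4×10⁻⁵ mol L⁻¹
[I⁻] = 3s = 4.1×10⁻⁵ mol L⁻¹

4.1×10⁻⁵ M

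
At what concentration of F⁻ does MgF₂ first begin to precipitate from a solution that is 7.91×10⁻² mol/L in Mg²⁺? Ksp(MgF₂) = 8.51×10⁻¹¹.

3.28×10⁻⁵ M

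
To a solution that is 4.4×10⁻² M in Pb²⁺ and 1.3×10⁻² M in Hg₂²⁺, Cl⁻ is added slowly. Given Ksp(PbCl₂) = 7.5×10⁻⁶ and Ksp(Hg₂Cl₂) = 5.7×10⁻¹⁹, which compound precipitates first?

Each salt precipitates once Q = Ksp for that salt.
For PbCl₂: [Cl⁻] = (Ksp/[Pb²⁺])^(1/2) = 1.3×10⁻² M
For Hg₂Cl₂: [Cl⁻] = (Ksp/[Hg₂²⁺])^(1/2) = 6.6×10⁻⁹ M
The smaller threshold [Cl⁻] is reached first, so Hg₂Cl₂ precipitates first.

Hg₂Cl₂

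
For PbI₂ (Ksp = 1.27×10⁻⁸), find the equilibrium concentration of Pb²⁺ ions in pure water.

1.47×10⁻³ M

PbI₂(s) ⇌ Pb²⁺(aq) + 2 I⁻(aq)
For each mole of PbI₂ that dissolves per liter, [Pb²⁺] = s and [I⁻] = 2s; let s denote this solubility.
Ksp = [Pb²⁺][I⁻]^2 = s · (2s)^2 = 4s^3 = 1.27×10⁻⁸
s = 1.47×10⁻³ mol L⁻¹
[Pb²⁺] = s = 1.47×10⁻³ mol L⁻¹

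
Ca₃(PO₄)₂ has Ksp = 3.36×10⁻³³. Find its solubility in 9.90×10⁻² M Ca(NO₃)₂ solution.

9.30×10⁻¹⁶ M

Ca₃(PO₄)₂(s) ⇌ 3 Ca²⁺(aq) + 2 PO₄³⁻(aq)
The solution already contains Ca²⁺ at 9.90×10⁻² M. Let s be the molar solubility of Ca₃(PO₄)₂.
[Ca²⁺] ≈ 9.90×10⁻² M (common ion dominates); [PO₄³⁻] = 2s.
Ksp = [Ca²⁺]^3[PO₄³⁻]^2 = (9.90×10⁻²)^3(2s)^2
(2s)^2 = 3.36×10⁻³³ / (9.90×10⁻²)^3 = 3.46×10⁻³⁰
s = 9.30×10⁻¹⁶ M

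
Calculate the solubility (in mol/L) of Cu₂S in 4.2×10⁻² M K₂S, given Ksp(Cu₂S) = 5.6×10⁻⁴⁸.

5.8×10⁻²⁴ M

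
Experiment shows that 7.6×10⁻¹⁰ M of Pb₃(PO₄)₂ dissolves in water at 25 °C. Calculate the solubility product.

Ksp = 2.7×10⁻⁴⁴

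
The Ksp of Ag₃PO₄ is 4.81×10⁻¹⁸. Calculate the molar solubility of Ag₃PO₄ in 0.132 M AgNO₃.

Ag₃PO₄(s) ⇌ 3 Ag⁺(aq) + PO₄³⁻(aq)
Let s be the solubility of Ag₃PO₄ here. The common ion gives [Ag⁺] ≈ 0.132 M, and [PO₄³⁻] = s.
Ksp = [Ag⁺]^3[PO₄³⁻] = (0.132)^3s
s = 4.81×10⁻¹⁸ / (0.132)^3 = 2.09×10⁻¹⁵
s = 2.09×10⁻¹⁵ M

2.09×10⁻¹⁵ M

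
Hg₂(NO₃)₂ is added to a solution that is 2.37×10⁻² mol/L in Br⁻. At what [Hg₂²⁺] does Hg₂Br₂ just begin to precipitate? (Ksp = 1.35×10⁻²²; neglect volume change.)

2.40×10⁻¹⁹ M

A salt starts to precipitate once the ion product Q reaches its Ksp.
Hg₂Br₂(s) ⇌ Hg₂²⁺(aq) + 2 Br⁻(aq)
Ksp = [Hg₂²⁺][Br⁻]^2 = [Hg₂²⁺](2.37×10⁻²)^2
[Hg₂²⁺] = 1.35×10⁻²² / (2.37×10⁻²)^2 = 2.40×10⁻¹⁹
[Hg₂²⁺] = 2.40×10⁻¹⁹ mol/L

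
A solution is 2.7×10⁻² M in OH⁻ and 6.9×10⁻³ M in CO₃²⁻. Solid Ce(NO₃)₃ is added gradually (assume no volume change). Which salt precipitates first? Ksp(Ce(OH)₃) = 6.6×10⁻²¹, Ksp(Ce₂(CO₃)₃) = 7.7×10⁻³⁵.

Ce(OH)₃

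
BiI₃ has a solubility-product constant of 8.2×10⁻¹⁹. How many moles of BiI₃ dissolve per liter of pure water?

BiI₃(s) ⇌ Bi³⁺(aq) + 3 I⁻(aq)
For each mole of BiI₃ that dissolves per liter, [Bi³⁺] = s and [I⁻] = 3s; let s denote this solubility.
Ksp = [Bi³⁺][I⁻]^3 = s · (3s)^3 = 27s^4
27s^4 = 8.2×10⁻¹⁹  ⇒  s^4 = 3.0×10⁻²⁰
s = (3.0×10⁻²⁰)^(1/4) = 1.3×10⁻⁵ M

1.3×10⁻⁵ M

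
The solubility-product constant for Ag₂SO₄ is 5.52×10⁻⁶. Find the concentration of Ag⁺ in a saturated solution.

2.23×10⁻² M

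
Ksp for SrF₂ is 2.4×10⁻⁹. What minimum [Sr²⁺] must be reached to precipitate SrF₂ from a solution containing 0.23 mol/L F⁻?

4.5×10⁻⁸ M

Each salt precipitates once Q = Ksp for that salt.
SrF₂(s) ⇌ Sr²⁺(aq) + 2 F⁻(aq)
Ksp = [Sr²⁺][F⁻]^2 = [Sr²⁺](0.23)^2
[Sr²⁺] = 2.4×10⁻⁹ / (0.23)^2 = 4.5×10⁻⁸
[Sr²⁺] = 4.5×10⁻⁸ mol/L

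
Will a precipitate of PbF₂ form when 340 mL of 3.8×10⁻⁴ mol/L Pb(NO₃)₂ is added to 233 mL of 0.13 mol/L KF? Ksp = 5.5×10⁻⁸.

Yes

The combined volume is 573 mL.
[Pb²⁺] = (3.8×10⁻⁴)(340)/573 = 2.3×10⁻⁴ mol/L
[F⁻] = (0.13)(233)/573 = 5.3×10⁻² mol/L
Q = [Pb²⁺][F⁻]^2 = 6.3×10⁻⁷
Q = 6.3×10⁻⁷ > Ksp = 5.5×10⁻⁸, so the solution is supersaturated and PbF₂ precipitates.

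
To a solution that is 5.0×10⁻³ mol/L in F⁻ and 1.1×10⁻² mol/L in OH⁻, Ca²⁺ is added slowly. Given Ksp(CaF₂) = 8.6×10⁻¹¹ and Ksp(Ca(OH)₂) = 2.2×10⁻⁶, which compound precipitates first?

CaF₂

Each salt precipitates once Q = Ksp for that salt.
For CaF₂: [Ca²⁺] = (Ksp/[F⁻]^2) = 3.4×10⁻⁶ mol/L
For Ca(OH)₂: [Ca²⁺] = (Ksp/[OH⁻]^2) = 1.8×10⁻² mol/L
CaF₂ requires the lower [Ca²⁺], so it precipitates first.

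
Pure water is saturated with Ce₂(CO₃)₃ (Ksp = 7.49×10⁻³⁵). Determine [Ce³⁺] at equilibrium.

Ce₂(CO₃)₃(s) ⇌ 2 Ce³⁺(aq) + 3 CO₃²⁻(aq)
Call the molar solubility s, so that [Ce³⁺] = 2s and [CO₃²⁻] = 3s.
Ksp = [Ce³⁺]^2[CO₃²⁻]^3 = (2s)^2 · (3s)^3 = 108s^5 = 7.49×10⁻³⁵
s = 5.86×10⁻⁸ mol L⁻¹
[Ce³⁺] = 2s = 1.17×10⁻⁷ mol L⁻¹

1.17×10⁻⁷ M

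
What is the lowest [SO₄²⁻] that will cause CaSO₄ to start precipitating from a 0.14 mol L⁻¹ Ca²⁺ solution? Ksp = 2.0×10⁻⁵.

Each salt precipitates once Q = Ksp for that salt.
CaSO₄(s) ⇌ Ca²⁺(aq) + SO₄²⁻(aq)
Ksp = [Ca²⁺][SO₄²⁻] = [SO₄²⁻](0.14)
[SO₄²⁻] = 2.0×10⁻⁵ / (0.14) = 1.4×10⁻⁴
[SO₄²⁻] = 1.4×10⁻⁴ mol L⁻¹

1.4×10⁻⁴ M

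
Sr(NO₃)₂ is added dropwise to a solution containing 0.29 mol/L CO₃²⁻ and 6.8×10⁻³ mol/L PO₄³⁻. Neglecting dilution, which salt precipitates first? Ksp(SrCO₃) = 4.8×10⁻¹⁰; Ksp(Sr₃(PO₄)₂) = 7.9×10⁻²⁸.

SrCO₃

Each salt precipitates once Q = Ksp for that salt.
For SrCO₃: [Sr²⁺] = (Ksp/[CO₃²⁻]) = 1.7×10⁻⁹ mol/L
For Sr₃(PO₄)₂: [Sr²⁺] = (Ksp/[PO₄³⁻]^2)^(1/3) = 2.6×10⁻⁸ mol/L
Since SrCO₃ needs less Sr²⁺ to reach saturation, it precipitates first.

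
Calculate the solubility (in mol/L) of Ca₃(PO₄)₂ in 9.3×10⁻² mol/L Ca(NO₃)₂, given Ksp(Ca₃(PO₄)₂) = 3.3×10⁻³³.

Ca₃(PO₄)₂(s) ⇌ 3 Ca²⁺(aq) + 2 PO₄³⁻(aq)
With Ca²⁺ already at 9.3×10⁻² mol/L and s small, take [Ca²⁺] ≈ 9.3×10⁻² mol/L and [PO₄³⁻] = 2s.
Ksp = [Ca²⁺]^3[PO₄³⁻]^2 = (9.3×10⁻²)^3(2s)^2
(2s)^2 = 3.3×10⁻³³ / (9.3×10⁻²)^3 = 4.1×10⁻³⁰
s = 1.0×10⁻¹⁵ mol/L

1.0×10⁻¹⁵ M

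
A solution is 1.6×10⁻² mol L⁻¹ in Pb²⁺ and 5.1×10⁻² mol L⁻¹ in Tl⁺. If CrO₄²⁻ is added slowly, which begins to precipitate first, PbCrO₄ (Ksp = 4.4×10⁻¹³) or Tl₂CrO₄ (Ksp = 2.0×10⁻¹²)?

PbCrO₄

Precipitation of each salt begins when its ion product equals Ksp.
For PbCrO₄: [CrO₄²⁻] = (Ksp/[Pb²⁺]) = 2.8×10⁻¹¹ mol L⁻¹
For Tl₂CrO₄: [CrO₄²⁻] = (Ksp/[Tl⁺]^2) = 7.7×10⁻¹⁰ mol L⁻¹
PbCrO₄ requires the lower [CrO₄²⁻], so it precipitates first.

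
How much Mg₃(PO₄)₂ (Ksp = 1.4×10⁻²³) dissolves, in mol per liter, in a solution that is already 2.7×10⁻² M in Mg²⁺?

Mg₃(PO₄)₂(s) ⇌ 3 Mg²⁺(aq) + 2 PO₄³⁻(aq)
Mg²⁺ is already present at 2.7×10⁻² M. If s mol/L of Mg₃(PO₄)₂ dissolves, [PO₄³⁻] = 2s while [Mg²⁺] ≈ 2.7×10⁻² M.
Ksp = [Mg²⁺]^3[PO₄³⁻]^2 = (2.7×10⁻²)^3(2s)^2
(2s)^2 = 1.4×10⁻²³ / (2.7×10⁻²)^3 = 7.1×10⁻¹⁹
s = 4.2×10⁻¹⁰ M

4.2×10⁻¹⁰ M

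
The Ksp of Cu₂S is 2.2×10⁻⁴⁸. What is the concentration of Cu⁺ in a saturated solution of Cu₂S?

Cu₂S(s) ⇌ 2 Cu⁺(aq) + S²⁻(aq)
Call the molar solubility s, so that [Cu⁺] = 2s and [S²⁻] = s.
Ksp = [Cu⁺]^2[S²⁻] = (2s)^2 · s = 4s^3 = 2.2×10⁻⁴⁸
s = 8.2×10⁻¹⁷ M
[Cu⁺] = 2s = 1.6×10⁻¹⁶ M

1.6×10⁻¹⁶ M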